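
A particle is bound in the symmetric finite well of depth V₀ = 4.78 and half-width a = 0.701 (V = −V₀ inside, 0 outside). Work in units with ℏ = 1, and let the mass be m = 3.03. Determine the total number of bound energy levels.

Define the well-strength parameter z₀ = (a/ℏ)√(2mV₀) = 0.701 × √(2·3.03·4.78) = 3.773.
A new bound state (alternating even/odd) appears each time z₀ passes a multiple of π/2, so N = ⌊2z₀/π⌋ + 1 = ⌊2.402⌋ + 1 = 3.

N = 3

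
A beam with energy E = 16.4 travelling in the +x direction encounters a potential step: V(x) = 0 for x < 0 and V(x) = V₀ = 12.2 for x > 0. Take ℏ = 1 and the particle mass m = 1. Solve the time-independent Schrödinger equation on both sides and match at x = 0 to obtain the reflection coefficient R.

R = 0.108

On each side the TISE gives plane waves with k = √(2m(E − V))/ℏ: k₁ = √(2·1·16.4) = 5.727, k₂ = √(2·1·4.2) = 2.898.
Matching ψ and ψ′ at x = 0 gives r = (k₁ − k₂)/(k₁ + k₂), so R = r² = 0.1076 and T = 1 − R = 0.8924.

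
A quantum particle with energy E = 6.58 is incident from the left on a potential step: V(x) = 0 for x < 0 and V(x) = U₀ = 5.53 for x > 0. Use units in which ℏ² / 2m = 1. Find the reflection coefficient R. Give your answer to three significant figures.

R = 0.184

The wavenumbers are k₁ = √(2mE)/ℏ = 2.565 on the left and k₂ = √(2m(E − U₀))/ℏ = 1.025 on the right.
Matching ψ and ψ′ at x = 0 gives r = (k₁ − k₂)/(k₁ + k₂), so R = r² = 0.1841 and T = 1 − R = 0.8159.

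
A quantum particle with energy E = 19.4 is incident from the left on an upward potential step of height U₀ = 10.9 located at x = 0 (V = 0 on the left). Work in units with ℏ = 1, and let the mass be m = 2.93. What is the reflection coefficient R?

R = 0.0414

The wavenumbers are k₁ = √(2mE)/ℏ = 10.66 on the left and k₂ = √(2m(E − U₀))/ℏ = 7.058 on the right.
Matching ψ and ψ′ at x = 0 gives r = (k₁ − k₂)/(k₁ + k₂), so R = r² = 0.04138 and T = 1 − R = 0.9586.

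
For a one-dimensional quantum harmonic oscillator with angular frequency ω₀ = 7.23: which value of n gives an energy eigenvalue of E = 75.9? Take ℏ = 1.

n = 10

E_n = ℏω₀(n + ½) ⇒ n = E/(ℏω₀) − ½ = 75.9/7.23 − 0.5 = 9.998 → n = 10.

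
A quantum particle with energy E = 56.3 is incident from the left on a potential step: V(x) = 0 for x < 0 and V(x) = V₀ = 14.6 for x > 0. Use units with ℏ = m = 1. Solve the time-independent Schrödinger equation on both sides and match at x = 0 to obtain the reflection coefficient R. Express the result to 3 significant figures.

The wavenumbers are k₁ = √(2mE)/ℏ = 10.61 on the left and k₂ = √(2m(E − V₀))/ℏ = 9.132 on the right.
Continuity of ψ and ψ′ at the step yields the reflection amplitude r = (k₁ − k₂)/(k₁ + k₂) = 0.07491; thus R = |r|² = 0.005611, T = 0.9944.

R = 0.00561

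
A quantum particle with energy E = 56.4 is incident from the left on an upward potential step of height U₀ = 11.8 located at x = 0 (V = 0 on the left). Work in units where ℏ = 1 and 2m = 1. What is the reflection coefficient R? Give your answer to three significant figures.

R = 0.00344

The wavenumbers are k₁ = √(2mE)/ℏ = 7.510 on the left and k₂ = √(2m(E − U₀))/ℏ = 6.678 on the right.
Continuity of ψ and ψ′ at the step yields the reflection amplitude r = (k₁ − k₂)/(k₁ + k₂) = 0.05862; thus R = |r|² = 0.003436, T = 0.9966.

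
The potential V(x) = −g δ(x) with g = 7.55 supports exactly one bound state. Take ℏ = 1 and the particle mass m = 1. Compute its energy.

The bound state is ψ(x) = √κ e^{−κ|x|}. The derivative jump ψ'(0⁺) − ψ'(0⁻) = −(2mg/ℏ²)ψ(0) fixes κ = mg/ℏ² = 7.550.
Then E = −ℏ²κ²/(2m) = −mg²/(2ℏ²) = -28.50.

E = -28.5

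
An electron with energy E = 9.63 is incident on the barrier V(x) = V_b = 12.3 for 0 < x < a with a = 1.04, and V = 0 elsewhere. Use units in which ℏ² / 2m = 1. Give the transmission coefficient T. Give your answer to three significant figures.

T = 0.0886

Since E < V_b the interior solution is evanescent with decay constant κ = √(2m(V_b − E))/ℏ = 1.634.
κa = 1.699, sinh(κa) = 2.644.
The exact tunnelling result is T⁻¹ = 1 + V_b² sinh²(κa) / [4E(V_b − E)] = 11.28, so T = 0.0886.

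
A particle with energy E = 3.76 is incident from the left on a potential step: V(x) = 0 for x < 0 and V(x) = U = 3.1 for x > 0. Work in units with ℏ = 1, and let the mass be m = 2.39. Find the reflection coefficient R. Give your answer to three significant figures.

R = 0.168

On each side the TISE gives plane waves with k = √(2m(E − V))/ℏ: k₁ = √(2·2.39·3.76) = 4.239, k₂ = √(2·2.39·0.66) = 1.776.
Matching ψ and ψ′ at x = 0 gives r = (k₁ − k₂)/(k₁ + k₂), so R = r² = 0.1677 and T = 1 − R = 0.8323.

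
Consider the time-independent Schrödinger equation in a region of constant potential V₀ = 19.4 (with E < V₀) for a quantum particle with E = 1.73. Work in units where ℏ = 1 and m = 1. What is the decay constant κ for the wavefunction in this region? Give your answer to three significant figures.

Since E < V₀ the TISE in this region is ψ'' = κ²ψ with κ = √(2m(V₀ − E))/ℏ.
κ = √(2 × 1 × 17.67) = 5.945.

κ = 5.94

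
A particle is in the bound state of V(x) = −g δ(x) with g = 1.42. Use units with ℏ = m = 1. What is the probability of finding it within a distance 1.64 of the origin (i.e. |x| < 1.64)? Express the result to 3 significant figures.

The normalised bound state is ψ = √κ e^{−κ|x|} with κ = mg/ℏ² = 1.420.
P(|x| < d) = ∫_{−d}^{d} κ e^{−2κ|x|} dx = 1 − e^{−2κd} = 1 − e^{−4.658} = 0.9905.

P = 0.991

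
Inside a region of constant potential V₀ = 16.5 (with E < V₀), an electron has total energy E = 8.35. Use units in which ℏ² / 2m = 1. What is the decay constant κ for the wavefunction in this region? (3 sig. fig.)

κ = 2.85

Since E < V₀ the TISE in this region is ψ'' = κ²ψ with κ = √(2m(V₀ − E))/ℏ.
κ = √(2 × 0.5 × 8.15) = 2.855.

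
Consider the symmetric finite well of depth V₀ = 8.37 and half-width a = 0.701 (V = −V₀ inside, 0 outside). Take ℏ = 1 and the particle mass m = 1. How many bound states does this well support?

N = 2

The dimensionless depth is z₀ = a√(2mV₀)/ℏ = 0.701 × √(16.74) = 2.868.
The even/odd transcendental equations gain one root per π/2 in z₀, giving N = 1 + ⌊2z₀/π⌋ = 1 + ⌊1.826⌋ = 2.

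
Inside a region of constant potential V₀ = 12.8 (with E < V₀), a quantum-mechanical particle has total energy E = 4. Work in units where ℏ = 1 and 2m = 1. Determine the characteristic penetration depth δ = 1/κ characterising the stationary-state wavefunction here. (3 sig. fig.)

Since E < V₀ the TISE in this region is ψ'' = κ²ψ with κ = √(2m(V₀ − E))/ℏ.
κ = √(2 × 0.5 × 8.8) = 2.966. The penetration depth is δ = 1/κ = 0.337.

δ = 0.337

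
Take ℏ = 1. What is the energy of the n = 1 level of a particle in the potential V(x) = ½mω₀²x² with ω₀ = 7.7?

The oscillator eigenvalues are E_n = ℏω₀(n + ½), so E_1 = 7.7 × 1.5 = 11.55.

E = 11.6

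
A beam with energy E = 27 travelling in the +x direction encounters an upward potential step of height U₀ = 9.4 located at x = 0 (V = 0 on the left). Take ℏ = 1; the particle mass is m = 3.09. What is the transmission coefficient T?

T = 0.989

The wavenumbers are k₁ = √(2mE)/ℏ = 12.92 on the left and k₂ = √(2m(E − U₀))/ℏ = 10.43 on the right.
Continuity of ψ and ψ′ at the step yields the reflection amplitude r = (k₁ − k₂)/(k₁ + k₂) = 0.1066; thus R = |r|² = 0.01136, T = 0.9886.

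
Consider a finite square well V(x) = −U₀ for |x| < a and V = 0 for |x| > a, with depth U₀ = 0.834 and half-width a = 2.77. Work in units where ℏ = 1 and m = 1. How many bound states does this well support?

N = 3

Define the well-strength parameter z₀ = (a/ℏ)√(2mU₀) = 2.77 × √(2·1·0.834) = 3.577.
A new bound state (alternating even/odd) appears each time z₀ passes a multiple of π/2, so N = ⌊2z₀/π⌋ + 1 = ⌊2.277⌋ + 1 = 3.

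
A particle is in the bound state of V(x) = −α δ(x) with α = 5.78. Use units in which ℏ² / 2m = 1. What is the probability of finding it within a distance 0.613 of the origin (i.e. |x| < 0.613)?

P = 0.971

The normalised bound state is ψ = √κ e^{−κ|x|} with κ = mα/ℏ² = 2.890.
P(|x| < d) = ∫_{−d}^{d} κ e^{−2κ|x|} dx = 1 − e^{−2κd} = 1 − e^{−3.543} = 0.9711.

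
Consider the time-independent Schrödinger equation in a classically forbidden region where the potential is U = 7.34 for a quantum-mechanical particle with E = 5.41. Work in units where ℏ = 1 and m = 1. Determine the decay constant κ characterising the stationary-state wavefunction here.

κ = 1.96

Since E < U the TISE in this region is ψ'' = κ²ψ with κ = √(2m(U − E))/ℏ.
κ = √(2 × 1 × 1.93) = 1.965.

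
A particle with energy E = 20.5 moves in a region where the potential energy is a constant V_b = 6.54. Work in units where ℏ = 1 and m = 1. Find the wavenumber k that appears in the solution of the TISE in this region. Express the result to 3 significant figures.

With E > V_b the solution is oscillatory, ψ ∝ e^{±ikx} with k = √(2m(E − V_b))/ℏ.
k = √(2 × 1 × 13.96) = 5.284.

k = 5.28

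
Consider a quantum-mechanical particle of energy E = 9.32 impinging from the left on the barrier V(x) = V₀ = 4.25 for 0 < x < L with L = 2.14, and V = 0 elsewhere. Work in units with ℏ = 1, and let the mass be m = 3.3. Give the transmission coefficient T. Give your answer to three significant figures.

T = 0.997

Above the barrier the interior wavenumber is k₂ = √(2m(E − V₀))/ℏ = 5.785, giving phase k₂L = 12.38.
T = [1 + V₀² sin²(k₂L) / (4E(E − V₀))]⁻¹ = 1/1.003 = 0.997.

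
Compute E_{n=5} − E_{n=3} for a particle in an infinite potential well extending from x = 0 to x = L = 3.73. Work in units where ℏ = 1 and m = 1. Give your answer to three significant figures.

E_n = n²π²ℏ²/(2mL²), so ΔE = (5² − 3²) π²ℏ²/(2mL²).
ΔE = 16 × π² / (2 × 1 × 3.73²) = 5.675.

ΔE = 5.68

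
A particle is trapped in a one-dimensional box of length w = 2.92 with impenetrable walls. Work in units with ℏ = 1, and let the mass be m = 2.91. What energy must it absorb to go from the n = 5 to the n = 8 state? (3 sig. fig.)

ΔE = 7.76

E_n = n²π²ℏ²/(2mw²), so ΔE = (8² − 5²) π²ℏ²/(2mw²).
ΔE = 39 × π² / (2 × 2.91 × 2.92²) = 7.757.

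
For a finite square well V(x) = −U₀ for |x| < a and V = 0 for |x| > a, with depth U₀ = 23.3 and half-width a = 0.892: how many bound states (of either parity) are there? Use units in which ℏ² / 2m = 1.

N = 3

The dimensionless depth is z₀ = a√(2mU₀)/ℏ = 0.892 × √(23.30) = 4.306.
The even/odd transcendental equations gain one root per π/2 in z₀, giving N = 1 + ⌊2z₀/π⌋ = 1 + ⌊2.741⌋ = 3.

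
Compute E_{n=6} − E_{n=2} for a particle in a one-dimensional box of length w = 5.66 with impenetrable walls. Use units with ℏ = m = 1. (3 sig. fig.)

E_n = n²π²ℏ²/(2mw²), so ΔE = (6² − 2²) π²ℏ²/(2mw²).
ΔE = 32 × π² / (2 × 1 × 5.66²) = 4.929.

ΔE = 4.93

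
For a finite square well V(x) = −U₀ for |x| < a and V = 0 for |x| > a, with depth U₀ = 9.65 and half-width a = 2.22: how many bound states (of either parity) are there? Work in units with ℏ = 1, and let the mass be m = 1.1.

N = 7

Define the well-strength parameter z₀ = (a/ℏ)√(2mU₀) = 2.22 × √(2·1.1·9.65) = 10.23.
A new bound state (alternating even/odd) appears each time z₀ passes a multiple of π/2, so N = ⌊2z₀/π⌋ + 1 = ⌊6.512⌋ + 1 = 7.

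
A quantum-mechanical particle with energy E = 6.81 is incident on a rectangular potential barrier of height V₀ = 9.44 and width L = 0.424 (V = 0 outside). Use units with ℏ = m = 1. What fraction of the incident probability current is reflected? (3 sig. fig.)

Since E < V₀ the interior solution is evanescent with decay constant κ = √(2m(V₀ − E))/ℏ = 2.293.
κL = 0.9724, sinh(κL) = 1.133.
Matching ψ, ψ′ at both faces gives T = [1 + V₀² sinh²(κL) / (4E(V₀ − E))]⁻¹ = 1/2.597 = 0.385.
R = 1 − T = 0.615.

R = 0.615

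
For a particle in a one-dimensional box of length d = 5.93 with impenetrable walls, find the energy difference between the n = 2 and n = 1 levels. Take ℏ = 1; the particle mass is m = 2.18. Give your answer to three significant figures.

ΔE = 0.193

E_n = n²π²ℏ²/(2md²), so ΔE = (2² − 1²) π²ℏ²/(2md²).
ΔE = 3 × π² / (2 × 2.18 × 5.93²) = 0.1931.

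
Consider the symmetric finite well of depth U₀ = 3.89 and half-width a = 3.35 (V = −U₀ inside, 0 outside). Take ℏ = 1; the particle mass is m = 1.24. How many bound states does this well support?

Define the well-strength parameter z₀ = (a/ℏ)√(2mU₀) = 3.35 × √(2·1.24·3.89) = 10.41.
The even/odd transcendental equations gain one root per π/2 in z₀, giving N = 1 + ⌊2z₀/π⌋ = 1 + ⌊6.624⌋ = 7.

N = 7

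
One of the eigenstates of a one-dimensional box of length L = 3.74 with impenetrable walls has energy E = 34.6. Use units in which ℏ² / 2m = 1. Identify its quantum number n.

From E_n = n²π²ℏ²/(2mL²) invert to n = √(2mL²E)/(πℏ).
n = (3.74/π) × √(2 × 0.5 × 34.6) = 7.003 → n = 7.

n = 7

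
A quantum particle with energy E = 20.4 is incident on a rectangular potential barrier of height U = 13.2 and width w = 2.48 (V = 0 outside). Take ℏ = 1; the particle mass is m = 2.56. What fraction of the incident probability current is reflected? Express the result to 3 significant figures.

R = 0.0981

E > U: inside the barrier k₂ = √(2m(E − U))/ℏ = 6.072, k₂w = 15.06.
Matching at both interfaces gives T⁻¹ = 1 + U² sin²(k₂w) / [4E(E − U)] = 1.109, hence T = 0.902.
R = 1 − T = 0.0981.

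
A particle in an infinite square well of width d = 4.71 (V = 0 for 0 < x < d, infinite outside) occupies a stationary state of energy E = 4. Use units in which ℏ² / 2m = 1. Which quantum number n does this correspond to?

From E_n = n²π²ℏ²/(2md²) invert to n = √(2md²E)/(πℏ).
n = (4.71/π) × √(2 × 0.5 × 4) = 2.998 → n = 3.

n = 3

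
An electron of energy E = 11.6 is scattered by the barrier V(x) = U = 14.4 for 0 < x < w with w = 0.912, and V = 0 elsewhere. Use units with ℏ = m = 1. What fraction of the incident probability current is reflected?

Since E < U the interior solution is evanescent with decay constant κ = √(2m(U − E))/ℏ = 2.366.
κw = 2.158, sinh(κw) = 4.270.
The exact tunnelling result is T⁻¹ = 1 + U² sinh²(κw) / [4E(U − E)] = 30.10, so T = 0.0332.
R = 1 − T = 0.967.

R = 0.967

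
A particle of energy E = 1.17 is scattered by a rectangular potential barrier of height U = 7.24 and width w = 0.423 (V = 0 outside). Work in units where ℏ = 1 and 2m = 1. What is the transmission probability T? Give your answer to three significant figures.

T = 0.260

Since E < U the interior solution is evanescent with decay constant κ = √(2m(U − E))/ℏ = 2.464.
κw = 1.042, sinh(κw) = 1.241.
The exact tunnelling result is T⁻¹ = 1 + U² sinh²(κw) / [4E(U − E)] = 3.843, so T = 0.260.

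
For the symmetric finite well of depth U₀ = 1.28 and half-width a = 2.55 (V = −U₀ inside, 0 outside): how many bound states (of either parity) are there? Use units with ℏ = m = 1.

N = 3

Define the well-strength parameter z₀ = (a/ℏ)√(2mU₀) = 2.55 × √(2·1·1.28) = 4.080.
A new bound state (alternating even/odd) appears each time z₀ passes a multiple of π/2, so N = ⌊2z₀/π⌋ + 1 = ⌊2.597⌋ + 1 = 3.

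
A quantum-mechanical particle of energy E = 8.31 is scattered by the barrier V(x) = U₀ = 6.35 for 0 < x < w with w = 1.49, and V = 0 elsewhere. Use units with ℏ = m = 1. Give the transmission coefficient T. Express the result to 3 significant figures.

T = 0.978

E > U₀: inside the barrier k₂ = √(2m(E − U₀))/ℏ = 1.980, k₂w = 2.950.
T = [1 + U₀² sin²(k₂w) / (4E(E − U₀))]⁻¹ = 1/1.022 = 0.978.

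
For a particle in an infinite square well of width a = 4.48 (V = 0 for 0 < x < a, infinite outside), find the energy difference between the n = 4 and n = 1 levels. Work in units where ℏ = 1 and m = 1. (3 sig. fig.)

E_n = n²π²ℏ²/(2ma²), so ΔE = (4² − 1²) π²ℏ²/(2ma²).
ΔE = 15 × π² / (2 × 1 × 4.48²) = 3.688.

ΔE = 3.69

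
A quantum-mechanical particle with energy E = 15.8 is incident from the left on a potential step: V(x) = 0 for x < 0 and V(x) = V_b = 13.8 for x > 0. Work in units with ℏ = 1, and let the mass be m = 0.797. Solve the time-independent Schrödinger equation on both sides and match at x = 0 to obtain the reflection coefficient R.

The wavenumbers are k₁ = √(2mE)/ℏ = 5.018 on the left and k₂ = √(2m(E − V_b))/ℏ = 1.785 on the right.
Continuity of ψ and ψ′ at the step yields the reflection amplitude r = (k₁ − k₂)/(k₁ + k₂) = 0.4752; thus R = |r|² = 0.2258, T = 0.7742.

R = 0.226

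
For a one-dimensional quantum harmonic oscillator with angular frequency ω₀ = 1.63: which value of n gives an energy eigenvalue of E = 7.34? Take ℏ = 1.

E_n = ℏω₀(n + ½) ⇒ n = E/(ℏω₀) − ½ = 7.34/1.63 − 0.5 = 4.003 → n = 4.

n = 4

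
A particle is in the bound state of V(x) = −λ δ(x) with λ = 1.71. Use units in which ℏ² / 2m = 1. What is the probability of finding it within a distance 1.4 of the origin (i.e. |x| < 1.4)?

P = 0.909

The normalised bound state is ψ = √κ e^{−κ|x|} with κ = mλ/ℏ² = 0.8550.
P(|x| < d) = ∫_{−d}^{d} κ e^{−2κ|x|} dx = 1 − e^{−2κd} = 1 − e^{−2.394} = 0.9087.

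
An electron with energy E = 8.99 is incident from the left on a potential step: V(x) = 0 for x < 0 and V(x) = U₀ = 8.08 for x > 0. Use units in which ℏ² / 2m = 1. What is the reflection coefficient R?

On each side the TISE gives plane waves with k = √(2m(E − V))/ℏ: k₁ = √(2·½·8.99) = 2.998, k₂ = √(2·½·0.91) = 0.9539.
Continuity of ψ and ψ′ at the step yields the reflection amplitude r = (k₁ − k₂)/(k₁ + k₂) = 0.5173; thus R = |r|² = 0.2676, T = 0.7324.

R = 0.268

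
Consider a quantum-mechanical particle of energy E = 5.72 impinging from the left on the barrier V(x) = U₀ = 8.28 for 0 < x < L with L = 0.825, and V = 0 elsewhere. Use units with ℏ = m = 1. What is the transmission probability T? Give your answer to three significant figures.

T = 0.0790

Since E < U₀ the interior solution is evanescent with decay constant κ = √(2m(U₀ − E))/ℏ = 2.263.
κL = 1.867, sinh(κL) = 3.156.
The exact tunnelling result is T⁻¹ = 1 + U₀² sinh²(κL) / [4E(U₀ − E)] = 12.66, so T = 0.0790.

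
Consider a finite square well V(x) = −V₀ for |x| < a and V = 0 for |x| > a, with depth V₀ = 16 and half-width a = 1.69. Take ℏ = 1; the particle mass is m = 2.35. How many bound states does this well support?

Define the well-strength parameter z₀ = (a/ℏ)√(2mV₀) = 1.69 × √(2·2.35·16) = 14.66.
The even/odd transcendental equations gain one root per π/2 in z₀, giving N = 1 + ⌊2z₀/π⌋ = 1 + ⌊9.330⌋ = 10.

N = 10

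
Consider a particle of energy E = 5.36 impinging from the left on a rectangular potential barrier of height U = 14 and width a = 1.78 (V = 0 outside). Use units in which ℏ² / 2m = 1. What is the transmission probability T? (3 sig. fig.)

E < U: inside the barrier ψ ∝ e^{±κx} with κ = √(2m(U − E))/ℏ = 2.939.
κa = 5.232, sinh(κa) = 93.59.
The exact tunnelling result is T⁻¹ = 1 + U² sinh²(κa) / [4E(U − E)] = 9269, so T = 0.000108.

T = 0.000108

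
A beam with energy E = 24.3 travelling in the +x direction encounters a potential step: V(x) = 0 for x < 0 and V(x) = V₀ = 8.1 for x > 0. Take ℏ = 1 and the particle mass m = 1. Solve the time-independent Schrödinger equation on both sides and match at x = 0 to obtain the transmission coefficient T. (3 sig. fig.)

T = 0.990

On each side the TISE gives plane waves with k = √(2m(E − V))/ℏ: k₁ = √(2·1·24.3) = 6.971, k₂ = √(2·1·16.2) = 5.692.
Continuity of ψ and ψ′ at the step yields the reflection amplitude r = (k₁ − k₂)/(k₁ + k₂) = 0.1010; thus R = |r|² = 0.01021, T = 0.9898.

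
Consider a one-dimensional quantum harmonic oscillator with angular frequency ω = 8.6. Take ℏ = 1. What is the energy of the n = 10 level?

The oscillator eigenvalues are E_n = ℏω(n + ½), so E_10 = 8.6 × 10.5 = 90.30.

E = 90.3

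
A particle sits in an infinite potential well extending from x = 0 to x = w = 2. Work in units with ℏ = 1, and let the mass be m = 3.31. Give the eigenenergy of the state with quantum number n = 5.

The infinite-well eigenfunctions ψ_n = √(2/w) sin(nπx/w) vanish at both walls, giving E_n = n²π²ℏ²/(2mw²).
E_5 = 5² × π² / (2 × 3.31 × 2²) = 9.318.

E = 9.32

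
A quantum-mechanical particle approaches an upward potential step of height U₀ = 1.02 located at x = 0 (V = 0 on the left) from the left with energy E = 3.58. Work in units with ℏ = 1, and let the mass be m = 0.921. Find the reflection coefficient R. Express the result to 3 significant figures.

The wavenumbers are k₁ = √(2mE)/ℏ = 2.568 on the left and k₂ = √(2m(E − U₀))/ℏ = 2.172 on the right.
Continuity of ψ and ψ′ at the step yields the reflection amplitude r = (k₁ − k₂)/(k₁ + k₂) = 0.08364; thus R = |r|² = 0.006996, T = 0.9930.

R = 0.00700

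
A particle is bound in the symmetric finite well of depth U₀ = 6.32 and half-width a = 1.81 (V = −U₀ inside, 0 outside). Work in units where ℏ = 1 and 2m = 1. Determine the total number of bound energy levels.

N = 3

Define the well-strength parameter z₀ = (a/ℏ)√(2mU₀) = 1.81 × √(2·0.5·6.32) = 4.550.
A new bound state (alternating even/odd) appears each time z₀ passes a multiple of π/2, so N = ⌊2z₀/π⌋ + 1 = ⌊2.897⌋ + 1 = 3.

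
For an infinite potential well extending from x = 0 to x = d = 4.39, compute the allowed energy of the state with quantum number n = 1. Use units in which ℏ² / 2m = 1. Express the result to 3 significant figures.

E = 0.512

The infinite-well eigenfunctions ψ_n = √(2/d) sin(nπx/d) vanish at both walls, giving E_n = n²π²ℏ²/(2md²).
E_1 = 1² × π² / (2 × 0.5 × 4.39²) = 0.5121.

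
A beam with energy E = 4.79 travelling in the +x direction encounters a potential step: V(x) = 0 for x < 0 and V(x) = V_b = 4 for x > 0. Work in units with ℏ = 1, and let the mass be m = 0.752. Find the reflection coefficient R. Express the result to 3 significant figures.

The wavenumbers are k₁ = √(2mE)/ℏ = 2.684 on the left and k₂ = √(2m(E − V_b))/ℏ = 1.090 on the right.
Continuity of ψ and ψ′ at the step yields the reflection amplitude r = (k₁ − k₂)/(k₁ + k₂) = 0.4224; thus R = |r|² = 0.1784, T = 0.8216.

R = 0.178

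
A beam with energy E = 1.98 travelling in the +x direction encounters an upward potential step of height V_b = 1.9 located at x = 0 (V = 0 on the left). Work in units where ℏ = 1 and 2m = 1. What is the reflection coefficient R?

R = 0.443

The wavenumbers are k₁ = √(2mE)/ℏ = 1.407 on the left and k₂ = √(2m(E − V_b))/ℏ = 0.2828 on the right.
Continuity of ψ and ψ′ at the step yields the reflection amplitude r = (k₁ − k₂)/(k₁ + k₂) = 0.6653; thus R = |r|² = 0.4426, T = 0.5574.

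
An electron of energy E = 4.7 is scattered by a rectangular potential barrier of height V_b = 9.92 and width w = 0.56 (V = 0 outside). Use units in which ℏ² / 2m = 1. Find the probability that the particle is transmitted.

T = 0.266

Since E < V_b the interior solution is evanescent with decay constant κ = √(2m(V_b − E))/ℏ = 2.285.
κw = 1.279, sinh(κw) = 1.658.
The exact tunnelling result is T⁻¹ = 1 + V_b² sinh²(κw) / [4E(V_b − E)] = 3.757, so T = 0.266.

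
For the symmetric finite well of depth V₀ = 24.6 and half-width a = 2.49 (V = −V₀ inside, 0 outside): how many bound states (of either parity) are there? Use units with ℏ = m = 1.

N = 12

The dimensionless depth is z₀ = a√(2mV₀)/ℏ = 2.49 × √(49.20) = 17.47.
The even/odd transcendental equations gain one root per π/2 in z₀, giving N = 1 + ⌊2z₀/π⌋ = 1 + ⌊11.12⌋ = 12.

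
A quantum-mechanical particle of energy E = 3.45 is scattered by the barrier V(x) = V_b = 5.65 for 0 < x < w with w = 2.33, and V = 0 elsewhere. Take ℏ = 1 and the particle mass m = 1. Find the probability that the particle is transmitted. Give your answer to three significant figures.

T = 0.000216

Since E < V_b the interior solution is evanescent with decay constant κ = √(2m(V_b − E))/ℏ = 2.098.
κw = 4.887, sinh(κw) = 66.30.
The exact tunnelling result is T⁻¹ = 1 + V_b² sinh²(κw) / [4E(V_b − E)] = 4623, so T = 0.000216.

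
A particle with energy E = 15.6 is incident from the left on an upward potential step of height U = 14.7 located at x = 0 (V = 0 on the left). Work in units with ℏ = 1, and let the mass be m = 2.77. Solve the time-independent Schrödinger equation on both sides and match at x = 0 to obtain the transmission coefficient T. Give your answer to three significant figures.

T = 0.625

On each side the TISE gives plane waves with k = √(2m(E − V))/ℏ: k₁ = √(2·2.77·15.6) = 9.296, k₂ = √(2·2.77·0.9) = 2.233.
Continuity of ψ and ψ′ at the step yields the reflection amplitude r = (k₁ − k₂)/(k₁ + k₂) = 0.6127; thus R = |r|² = 0.3753, T = 0.6247.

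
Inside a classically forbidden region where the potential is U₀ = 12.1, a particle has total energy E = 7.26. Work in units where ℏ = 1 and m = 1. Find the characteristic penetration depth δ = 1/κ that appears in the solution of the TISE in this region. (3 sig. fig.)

δ = 0.321

Since E < U₀ the TISE in this region is ψ'' = κ²ψ with κ = √(2m(U₀ − E))/ℏ.
κ = √(2 × 1 × 4.84) = 3.111. The penetration depth is δ = 1/κ = 0.321.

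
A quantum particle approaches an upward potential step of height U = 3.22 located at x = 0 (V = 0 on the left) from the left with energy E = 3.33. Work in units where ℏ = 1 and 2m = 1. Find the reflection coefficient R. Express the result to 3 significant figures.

The wavenumbers are k₁ = √(2mE)/ℏ = 1.825 on the left and k₂ = √(2m(E − U))/ℏ = 0.3317 on the right.
Continuity of ψ and ψ′ at the step yields the reflection amplitude r = (k₁ − k₂)/(k₁ + k₂) = 0.6924; thus R = |r|² = 0.4794, T = 0.5206.

R = 0.479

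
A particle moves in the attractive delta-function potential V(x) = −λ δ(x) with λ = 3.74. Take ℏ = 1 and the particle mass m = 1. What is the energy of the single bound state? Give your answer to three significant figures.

The bound state is ψ(x) = √κ e^{−κ|x|}. The derivative jump ψ'(0⁺) − ψ'(0⁻) = −(2mλ/ℏ²)ψ(0) fixes κ = mλ/ℏ² = 3.740.
Then E = −ℏ²κ²/(2m) = −mλ²/(2ℏ²) = -6.994.

E = -6.99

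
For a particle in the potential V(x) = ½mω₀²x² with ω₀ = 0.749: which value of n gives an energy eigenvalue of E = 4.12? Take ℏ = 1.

n = 5

E_n = ℏω₀(n + ½) ⇒ n = E/(ℏω₀) − ½ = 4.12/0.749 − 0.5 = 5.001 → n = 5.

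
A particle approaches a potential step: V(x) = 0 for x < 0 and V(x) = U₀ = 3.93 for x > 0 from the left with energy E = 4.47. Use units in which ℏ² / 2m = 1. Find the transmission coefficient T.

T = 0.766

On each side the TISE gives plane waves with k = √(2m(E − V))/ℏ: k₁ = √(2·½·4.47) = 2.114, k₂ = √(2·½·0.54) = 0.7348.
Continuity of ψ and ψ′ at the step yields the reflection amplitude r = (k₁ − k₂)/(k₁ + k₂) = 0.4842; thus R = |r|² = 0.2344, T = 0.7656.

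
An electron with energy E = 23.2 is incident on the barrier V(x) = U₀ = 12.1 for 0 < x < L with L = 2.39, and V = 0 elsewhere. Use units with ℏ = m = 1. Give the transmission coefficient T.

T = 0.883

E > U₀: inside the barrier k₂ = √(2m(E − U₀))/ℏ = 4.712, k₂L = 11.26.
T = [1 + U₀² sin²(k₂L) / (4E(E − U₀))]⁻¹ = 1/1.132 = 0.883.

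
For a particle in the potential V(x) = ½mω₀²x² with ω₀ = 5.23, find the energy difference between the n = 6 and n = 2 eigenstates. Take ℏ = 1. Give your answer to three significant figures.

ΔE = 20.9

E_n = ℏω₀(n + ½), so ΔE = (6 − 2) ℏω₀ = 4 × 5.23 = 20.92.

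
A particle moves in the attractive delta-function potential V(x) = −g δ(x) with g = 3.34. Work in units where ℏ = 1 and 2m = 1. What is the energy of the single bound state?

The bound state is ψ(x) = √κ e^{−κ|x|}. The derivative jump ψ'(0⁺) − ψ'(0⁻) = −(2mg/ℏ²)ψ(0) fixes κ = mg/ℏ² = 1.670.
Then E = −ℏ²κ²/(2m) = −mg²/(2ℏ²) = -2.789.

E = -2.79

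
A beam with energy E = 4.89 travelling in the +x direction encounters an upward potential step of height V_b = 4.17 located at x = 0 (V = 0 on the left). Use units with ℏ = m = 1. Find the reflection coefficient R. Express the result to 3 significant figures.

The wavenumbers are k₁ = √(2mE)/ℏ = 3.127 on the left and k₂ = √(2m(E − V_b))/ℏ = 1.200 on the right.
Matching ψ and ψ′ at x = 0 gives r = (k₁ − k₂)/(k₁ + k₂), so R = r² = 0.1984 and T = 1 − R = 0.8016.

R = 0.198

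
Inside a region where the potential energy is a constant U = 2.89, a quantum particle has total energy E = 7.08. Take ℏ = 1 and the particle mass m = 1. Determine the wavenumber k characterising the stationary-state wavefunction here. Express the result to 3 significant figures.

k = 2.89

With E > U the solution is oscillatory, ψ ∝ e^{±ikx} with k = √(2m(E − U))/ℏ.
k = √(2 × 1 × 4.19) = 2.895.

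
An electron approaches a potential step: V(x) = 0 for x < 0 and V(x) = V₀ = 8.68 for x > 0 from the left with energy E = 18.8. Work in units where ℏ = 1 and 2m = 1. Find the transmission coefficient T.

The wavenumbers are k₁ = √(2mE)/ℏ = 4.336 on the left and k₂ = √(2m(E − V₀))/ℏ = 3.181 on the right.
Matching ψ and ψ′ at x = 0 gives r = (k₁ − k₂)/(k₁ + k₂), so R = r² = 0.02360 and T = 1 − R = 0.9764.

T = 0.976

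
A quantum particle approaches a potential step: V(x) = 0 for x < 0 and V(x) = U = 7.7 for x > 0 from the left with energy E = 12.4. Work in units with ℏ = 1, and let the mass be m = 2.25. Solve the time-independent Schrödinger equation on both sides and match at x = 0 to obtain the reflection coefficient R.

R = 0.0566

On each side the TISE gives plane waves with k = √(2m(E − V))/ℏ: k₁ = √(2·2.25·12.4) = 7.470, k₂ = √(2·2.25·4.7) = 4.599.
Matching ψ and ψ′ at x = 0 gives r = (k₁ − k₂)/(k₁ + k₂), so R = r² = 0.05659 and T = 1 − R = 0.9434.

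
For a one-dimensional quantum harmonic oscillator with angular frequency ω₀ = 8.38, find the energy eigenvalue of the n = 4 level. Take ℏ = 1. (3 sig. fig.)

The oscillator eigenvalues are E_n = ℏω₀(n + ½), so E_4 = 8.38 × 4.5 = 37.71.

E = 37.7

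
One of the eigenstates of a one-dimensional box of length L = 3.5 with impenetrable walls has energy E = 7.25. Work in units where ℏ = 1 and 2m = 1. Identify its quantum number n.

From E_n = n²π²ℏ²/(2mL²) invert to n = √(2mL²E)/(πℏ).
n = (3.5/π) × √(2 × 0.5 × 7.25) = 3.000 → n = 3.

n = 3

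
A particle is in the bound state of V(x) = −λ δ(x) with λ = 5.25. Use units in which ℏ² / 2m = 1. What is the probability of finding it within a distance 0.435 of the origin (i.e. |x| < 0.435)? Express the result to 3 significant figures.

P = 0.898

The normalised bound state is ψ = √κ e^{−κ|x|} with κ = mλ/ℏ² = 2.625.
P(|x| < d) = ∫_{−d}^{d} κ e^{−2κ|x|} dx = 1 − e^{−2κd} = 1 − e^{−2.284} = 0.8981.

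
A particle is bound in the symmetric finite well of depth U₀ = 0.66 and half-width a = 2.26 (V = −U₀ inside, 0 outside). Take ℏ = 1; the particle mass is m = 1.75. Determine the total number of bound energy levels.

The dimensionless depth is z₀ = a√(2mU₀)/ℏ = 2.26 × √(2.310) = 3.435.
The even/odd transcendental equations gain one root per π/2 in z₀, giving N = 1 + ⌊2z₀/π⌋ = 1 + ⌊2.187⌋ = 3.

N = 3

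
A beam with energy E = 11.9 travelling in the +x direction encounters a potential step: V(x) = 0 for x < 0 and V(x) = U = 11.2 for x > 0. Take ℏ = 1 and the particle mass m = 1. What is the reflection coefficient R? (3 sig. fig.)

The wavenumbers are k₁ = √(2mE)/ℏ = 4.879 on the left and k₂ = √(2m(E − U))/ℏ = 1.183 on the right.
Continuity of ψ and ψ′ at the step yields the reflection amplitude r = (k₁ − k₂)/(k₁ + k₂) = 0.6096; thus R = |r|² = 0.3716, T = 0.6284.

R = 0.372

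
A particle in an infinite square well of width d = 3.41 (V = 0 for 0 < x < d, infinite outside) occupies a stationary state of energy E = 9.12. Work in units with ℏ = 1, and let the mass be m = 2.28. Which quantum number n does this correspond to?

For an infinite well E_n = n²π²ℏ²/(2md²), so n = (d/πℏ)√(2mE).
n = (3.41/π) × √(2 × 2.28 × 9.12) = 7.000 → n = 7.

n = 7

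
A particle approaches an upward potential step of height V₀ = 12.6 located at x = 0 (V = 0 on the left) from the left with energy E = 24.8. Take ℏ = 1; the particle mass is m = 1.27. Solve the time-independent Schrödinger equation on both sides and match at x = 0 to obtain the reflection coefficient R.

On each side the TISE gives plane waves with k = √(2m(E − V))/ℏ: k₁ = √(2·1.27·24.8) = 7.937, k₂ = √(2·1.27·12.2) = 5.567.
Continuity of ψ and ψ′ at the step yields the reflection amplitude r = (k₁ − k₂)/(k₁ + k₂) = 0.1755; thus R = |r|² = 0.03081, T = 0.9692.

R = 0.0308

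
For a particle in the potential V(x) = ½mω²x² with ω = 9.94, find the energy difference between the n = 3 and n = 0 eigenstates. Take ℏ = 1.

E_n = ℏω(n + ½), so ΔE = (3 − 0) ℏω = 3 × 9.94 = 29.82.

ΔE = 29.8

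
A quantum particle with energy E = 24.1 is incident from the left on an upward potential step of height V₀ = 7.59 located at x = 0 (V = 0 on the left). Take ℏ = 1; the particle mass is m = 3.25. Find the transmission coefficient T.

T = 0.991

On each side the TISE gives plane waves with k = √(2m(E − V))/ℏ: k₁ = √(2·3.25·24.1) = 12.52, k₂ = √(2·3.25·16.51) = 10.36.
Continuity of ψ and ψ′ at the step yields the reflection amplitude r = (k₁ − k₂)/(k₁ + k₂) = 0.09428; thus R = |r|² = 0.008889, T = 0.9911.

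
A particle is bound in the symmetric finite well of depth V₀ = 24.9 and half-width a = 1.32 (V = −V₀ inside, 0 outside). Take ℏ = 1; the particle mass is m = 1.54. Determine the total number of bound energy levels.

Define the well-strength parameter z₀ = (a/ℏ)√(2mV₀) = 1.32 × √(2·1.54·24.9) = 11.56.
The even/odd transcendental equations gain one root per π/2 in z₀, giving N = 1 + ⌊2z₀/π⌋ = 1 + ⌊7.359⌋ = 8.

N = 8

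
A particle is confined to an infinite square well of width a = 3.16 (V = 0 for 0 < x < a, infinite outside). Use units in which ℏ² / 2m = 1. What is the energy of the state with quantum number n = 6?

E = 35.6

Requiring ψ(0) = ψ(a) = 0 quantises k = nπ/a, hence E_n = ℏ²k²/2m = n²π²ℏ²/(2ma²).
E_6 = 6² × π² / (2 × 0.5 × 3.16²) = 35.58.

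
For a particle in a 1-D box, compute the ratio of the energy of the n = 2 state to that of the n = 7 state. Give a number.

0.0816327

Since E_n ∝ n², the ratio is (2/7)² = 0.0816327.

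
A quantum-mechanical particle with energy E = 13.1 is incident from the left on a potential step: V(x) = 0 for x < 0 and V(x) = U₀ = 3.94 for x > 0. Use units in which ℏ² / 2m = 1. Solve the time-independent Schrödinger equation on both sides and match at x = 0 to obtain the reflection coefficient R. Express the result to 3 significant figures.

R = 0.00796

The wavenumbers are k₁ = √(2mE)/ℏ = 3.619 on the left and k₂ = √(2m(E − U₀))/ℏ = 3.027 on the right.
Matching ψ and ψ′ at x = 0 gives r = (k₁ − k₂)/(k₁ + k₂), so R = r² = 0.007957 and T = 1 − R = 0.9920.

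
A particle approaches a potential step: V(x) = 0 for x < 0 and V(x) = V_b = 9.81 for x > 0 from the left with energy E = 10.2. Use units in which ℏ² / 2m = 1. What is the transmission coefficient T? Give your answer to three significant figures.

T = 0.547

The wavenumbers are k₁ = √(2mE)/ℏ = 3.194 on the left and k₂ = √(2m(E − V_b))/ℏ = 0.6245 on the right.
Matching ψ and ψ′ at x = 0 gives r = (k₁ − k₂)/(k₁ + k₂), so R = r² = 0.4528 and T = 1 − R = 0.5472.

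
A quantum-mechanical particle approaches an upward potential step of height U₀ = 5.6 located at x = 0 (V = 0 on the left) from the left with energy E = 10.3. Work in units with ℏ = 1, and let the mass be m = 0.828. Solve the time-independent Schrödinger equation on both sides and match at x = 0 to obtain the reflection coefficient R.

The wavenumbers are k₁ = √(2mE)/ℏ = 4.130 on the left and k₂ = √(2m(E − U₀))/ℏ = 2.790 on the right.
Matching ψ and ψ′ at x = 0 gives r = (k₁ − k₂)/(k₁ + k₂), so R = r² = 0.03751 and T = 1 − R = 0.9625.

R = 0.0375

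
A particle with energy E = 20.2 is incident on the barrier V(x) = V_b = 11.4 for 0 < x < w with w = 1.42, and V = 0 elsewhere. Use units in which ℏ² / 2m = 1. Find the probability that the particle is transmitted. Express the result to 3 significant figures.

Above the barrier the interior wavenumber is k₂ = √(2m(E − V_b))/ℏ = 2.966, giving phase k₂w = 4.212.
Matching at both interfaces gives T⁻¹ = 1 + V_b² sin²(k₂w) / [4E(E − V_b)] = 1.141, hence T = 0.877.

T = 0.877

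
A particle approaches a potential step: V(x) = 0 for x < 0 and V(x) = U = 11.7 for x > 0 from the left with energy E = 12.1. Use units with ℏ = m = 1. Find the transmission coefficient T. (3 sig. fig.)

On each side the TISE gives plane waves with k = √(2m(E − V))/ℏ: k₁ = √(2·1·12.1) = 4.919, k₂ = √(2·1·0.4) = 0.8944.
Matching ψ and ψ′ at x = 0 gives r = (k₁ − k₂)/(k₁ + k₂), so R = r² = 0.4793 and T = 1 − R = 0.5207.

T = 0.521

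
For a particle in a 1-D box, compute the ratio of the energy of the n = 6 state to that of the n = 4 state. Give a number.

Since E_n ∝ n², the ratio is (6/4)² = 2.25.

2.25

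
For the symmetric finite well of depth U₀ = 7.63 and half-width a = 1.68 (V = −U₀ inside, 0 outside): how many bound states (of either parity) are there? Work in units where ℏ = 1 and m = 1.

Define the well-strength parameter z₀ = (a/ℏ)√(2mU₀) = 1.68 × √(2·1·7.63) = 6.563.
A new bound state (alternating even/odd) appears each time z₀ passes a multiple of π/2, so N = ⌊2z₀/π⌋ + 1 = ⌊4.178⌋ + 1 = 5.

N = 5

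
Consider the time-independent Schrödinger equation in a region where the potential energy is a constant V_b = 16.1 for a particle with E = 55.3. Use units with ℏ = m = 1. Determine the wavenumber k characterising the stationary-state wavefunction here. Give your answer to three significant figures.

With E > V_b the solution is oscillatory, ψ ∝ e^{±ikx} with k = √(2m(E − V_b))/ℏ.
k = √(2 × 1 × 39.2) = 8.854.

k = 8.85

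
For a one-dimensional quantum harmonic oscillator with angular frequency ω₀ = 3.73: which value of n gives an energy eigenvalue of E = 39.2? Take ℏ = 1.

E_n = ℏω₀(n + ½) ⇒ n = E/(ℏω₀) − ½ = 39.2/3.73 − 0.5 = 10.009 → n = 10.

n = 10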